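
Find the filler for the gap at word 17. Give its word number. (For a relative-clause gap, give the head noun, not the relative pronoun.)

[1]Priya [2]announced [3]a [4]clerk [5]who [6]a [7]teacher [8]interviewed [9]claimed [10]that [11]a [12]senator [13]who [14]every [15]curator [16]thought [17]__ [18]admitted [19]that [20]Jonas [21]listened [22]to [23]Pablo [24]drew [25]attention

The gap at 17 is the subject of "admitted", inside a relative clause.
The relative pronoun is "who" (word 13); it is bound by the head noun immediately before it.
Its filler is the head noun "senator", at word 12.

12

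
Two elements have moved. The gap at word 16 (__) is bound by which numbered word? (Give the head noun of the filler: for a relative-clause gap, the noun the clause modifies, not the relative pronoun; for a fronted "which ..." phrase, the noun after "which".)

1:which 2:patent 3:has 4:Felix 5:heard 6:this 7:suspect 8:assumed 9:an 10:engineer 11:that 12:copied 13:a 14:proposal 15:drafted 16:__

2

The marked gap is the direct object of "drafted".
Its filler is the fronted wh-phrase "which patent", at word 2.
(The other dependency links word 10 to a gap after word 11.)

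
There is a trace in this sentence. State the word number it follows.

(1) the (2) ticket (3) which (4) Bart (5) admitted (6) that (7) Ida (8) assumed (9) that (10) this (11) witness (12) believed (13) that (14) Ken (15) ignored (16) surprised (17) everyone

The displaced element is "the ticket" (word 2).
It is linked across 3 clause boundaries (that → that → that).
It functions as the direct object of "ignored", so the gap sits immediately after word 15 ("ignored").
Base order: Bart admitted that Ida assumed that this witness believed that Ken ignored the ticket.

15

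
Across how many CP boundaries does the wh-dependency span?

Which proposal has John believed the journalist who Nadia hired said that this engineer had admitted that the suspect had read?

"which proposal" is extracted from the object of "read".
Boundaries crossed, outermost first: [Ø], [that], [that] — 3 in total.

3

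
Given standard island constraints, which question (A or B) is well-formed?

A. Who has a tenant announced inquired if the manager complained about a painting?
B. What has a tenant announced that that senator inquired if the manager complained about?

A

In B, the wh-phrase is extracted from inside a wh-island (introduced by "if"), which blocks movement.
In A, the extraction path crosses only that-complement boundaries, which are transparent.
So A is grammatical.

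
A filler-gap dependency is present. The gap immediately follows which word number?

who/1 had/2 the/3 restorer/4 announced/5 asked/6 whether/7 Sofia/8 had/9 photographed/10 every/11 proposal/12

5

The displaced element is "who" (word 1).
It is linked across 1 clause boundary (Ø).
It functions as the subject of "asked", so the gap sits immediately after word 5 ("announced").
Base order: The restorer had announced that who asked whether Sofia had photographed every proposal.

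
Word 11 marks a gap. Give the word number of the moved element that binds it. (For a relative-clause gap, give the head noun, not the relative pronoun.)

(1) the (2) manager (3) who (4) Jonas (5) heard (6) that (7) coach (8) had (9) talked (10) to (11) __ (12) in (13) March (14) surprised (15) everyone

2

The gap at 11 is the prepositional object of "talked", inside a relative clause.
The relative pronoun is "who" (word 3); it is bound by the head noun immediately before it.
Its filler is the head noun "manager", at word 2.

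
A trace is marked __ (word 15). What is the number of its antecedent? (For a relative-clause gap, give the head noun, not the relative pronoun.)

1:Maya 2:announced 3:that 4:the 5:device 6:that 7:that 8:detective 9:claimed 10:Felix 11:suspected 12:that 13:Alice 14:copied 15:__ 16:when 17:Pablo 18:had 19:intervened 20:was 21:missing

The gap at 15 is the object of "copied", inside a relative clause.
The relative pronoun is "that" (word 6); it is bound by the head noun immediately before it.
Its filler is the head noun "device", at word 5.

5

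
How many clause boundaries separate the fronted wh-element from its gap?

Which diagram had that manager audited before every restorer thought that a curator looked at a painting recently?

0

"which diagram" originates inside the matrix clause — no clause boundary is crossed.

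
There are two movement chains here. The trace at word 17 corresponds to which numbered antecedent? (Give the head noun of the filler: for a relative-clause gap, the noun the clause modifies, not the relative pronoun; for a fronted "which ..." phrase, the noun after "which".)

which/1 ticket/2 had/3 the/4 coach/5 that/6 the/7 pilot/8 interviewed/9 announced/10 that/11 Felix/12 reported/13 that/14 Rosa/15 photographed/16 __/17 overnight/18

2

The marked gap is the direct object of "photographed".
Its filler is the fronted wh-phrase "which ticket", at word 2.
(The other dependency links word 5 to a gap after word 9.)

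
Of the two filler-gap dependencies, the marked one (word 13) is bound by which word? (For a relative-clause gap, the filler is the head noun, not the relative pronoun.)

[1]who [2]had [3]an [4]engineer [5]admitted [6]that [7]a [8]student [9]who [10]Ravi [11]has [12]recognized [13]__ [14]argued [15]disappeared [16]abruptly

8

The marked gap is inside the relative clause, the direct object of "recognized".
Its filler is the head noun "student" (via "who"), at word 8.
(The other dependency links word 1 to a gap after word 14.)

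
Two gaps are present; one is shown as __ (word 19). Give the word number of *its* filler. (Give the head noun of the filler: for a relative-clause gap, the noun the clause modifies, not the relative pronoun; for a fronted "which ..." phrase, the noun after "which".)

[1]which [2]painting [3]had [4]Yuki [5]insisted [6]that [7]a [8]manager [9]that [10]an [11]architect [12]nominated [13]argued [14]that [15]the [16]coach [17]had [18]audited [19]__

The marked gap is the direct object of "audited".
Its filler is the fronted wh-phrase "which painting", at word 2.
(The other dependency links word 8 to a gap after word 12.)

2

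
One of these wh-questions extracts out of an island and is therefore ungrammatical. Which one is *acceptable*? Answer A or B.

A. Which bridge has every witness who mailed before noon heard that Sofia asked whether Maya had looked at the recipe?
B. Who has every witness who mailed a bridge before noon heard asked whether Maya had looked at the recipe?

B

In A, the wh-phrase is extracted from inside a complex-NP island (relative clause) (introduced by "who"), which blocks movement.
In B, the extraction path crosses only that-complement boundaries, which are transparent.
So B is grammatical.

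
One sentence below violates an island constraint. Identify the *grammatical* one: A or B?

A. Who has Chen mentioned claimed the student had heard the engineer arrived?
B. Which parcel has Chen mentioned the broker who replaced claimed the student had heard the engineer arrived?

In B, the wh-phrase is extracted from inside a complex-NP island (relative clause) (introduced by "who"), which blocks movement.
In A, the extraction path crosses only that-complement boundaries, which are transparent.
So A is grammatical.

A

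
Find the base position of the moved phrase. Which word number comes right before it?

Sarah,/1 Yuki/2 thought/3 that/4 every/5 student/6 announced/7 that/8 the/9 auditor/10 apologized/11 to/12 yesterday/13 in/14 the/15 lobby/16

12

The displaced element is "Sarah" (word 1).
It is linked across 2 clause boundaries (that → that).
It functions as the object of the preposition "to" of "apologized", so the gap sits immediately after word 12 ("to").
Base order: Yuki thought that every student announced that the auditor apologized to Sarah yesterday in the lobby.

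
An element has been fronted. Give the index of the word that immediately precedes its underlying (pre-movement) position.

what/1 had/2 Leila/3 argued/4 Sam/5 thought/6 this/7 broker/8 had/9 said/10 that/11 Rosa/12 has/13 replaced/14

14

The displaced element is "what" (word 1).
It is linked across 3 clause boundaries (Ø → Ø → that).
It functions as the direct object of "replaced", so the gap sits immediately after word 14 ("replaced").
Base order: Leila had argued Sam thought this broker had said that Rosa has replaced what.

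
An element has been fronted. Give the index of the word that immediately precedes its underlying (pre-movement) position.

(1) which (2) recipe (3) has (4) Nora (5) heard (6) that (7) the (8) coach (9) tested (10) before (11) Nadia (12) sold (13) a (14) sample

9

The displaced element is "which recipe" (word 2).
It is linked across 1 clause boundary (that).
It functions as the direct object of "tested", so the gap sits immediately after word 9 ("tested").
Base order: Nora has heard that the coach tested which recipe before Nadia sold a sample.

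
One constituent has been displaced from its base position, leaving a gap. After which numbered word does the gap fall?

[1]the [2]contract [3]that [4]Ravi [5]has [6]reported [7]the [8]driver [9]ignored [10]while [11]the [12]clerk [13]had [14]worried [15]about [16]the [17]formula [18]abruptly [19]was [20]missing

9

The displaced element is "the contract" (word 2).
It is linked across 1 clause boundary (Ø).
It functions as the direct object of "ignored", so the gap sits immediately after word 9 ("ignored").
Base order: Ravi has reported the driver ignored the contract while the clerk had worried about the formula abruptly.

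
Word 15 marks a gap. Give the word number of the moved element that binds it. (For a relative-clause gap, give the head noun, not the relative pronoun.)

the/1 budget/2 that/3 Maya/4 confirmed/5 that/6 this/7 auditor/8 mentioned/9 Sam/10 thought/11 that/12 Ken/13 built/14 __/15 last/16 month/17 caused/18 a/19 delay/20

2

The gap at 15 is the object of "built", inside a relative clause.
The relative pronoun is "that" (word 3); it is bound by the head noun immediately before it.
Its filler is the head noun "budget", at word 2.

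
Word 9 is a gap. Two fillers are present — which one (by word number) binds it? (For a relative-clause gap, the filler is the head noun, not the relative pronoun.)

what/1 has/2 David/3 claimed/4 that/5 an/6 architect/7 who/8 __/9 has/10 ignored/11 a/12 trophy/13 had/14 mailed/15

7

The marked gap is inside the relative clause, the subject of "ignored".
Its filler is the head noun "architect" (via "who"), at word 7.
(The other dependency links word 1 to a gap after word 15.)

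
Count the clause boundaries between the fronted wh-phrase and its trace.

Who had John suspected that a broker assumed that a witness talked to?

"who" is extracted from the PP object of "talked".
Boundaries crossed, outermost first: [that], [that] — 2 in total.

2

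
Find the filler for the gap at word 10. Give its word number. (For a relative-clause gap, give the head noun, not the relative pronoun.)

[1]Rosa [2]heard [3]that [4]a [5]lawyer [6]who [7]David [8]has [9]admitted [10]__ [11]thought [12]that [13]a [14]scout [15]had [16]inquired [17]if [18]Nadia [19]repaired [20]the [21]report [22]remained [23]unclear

5

The gap at 10 is the subject of "thought", inside a relative clause.
The relative pronoun is "who" (word 6); it is bound by the head noun immediately before it.
Its filler is the head noun "lawyer", at word 5.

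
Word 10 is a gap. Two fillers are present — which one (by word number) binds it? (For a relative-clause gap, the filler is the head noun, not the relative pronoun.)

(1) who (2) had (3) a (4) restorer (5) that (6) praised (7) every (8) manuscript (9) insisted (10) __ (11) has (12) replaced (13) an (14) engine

The marked gap is the subject of "replaced".
Its filler is the fronted wh-phrase "who", at word 1.
(The other dependency links word 4 to a gap after word 5.)

1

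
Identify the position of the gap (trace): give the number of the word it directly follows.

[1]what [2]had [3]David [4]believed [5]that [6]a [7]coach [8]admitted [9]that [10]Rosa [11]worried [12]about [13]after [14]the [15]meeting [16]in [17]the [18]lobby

The displaced element is "what" (word 1).
It is linked across 2 clause boundaries (that → that).
It functions as the object of the preposition "about" of "worried", so the gap sits immediately after word 12 ("about").
Base order: David had believed that a coach admitted that Rosa worried about what after the meeting in the lobby.

12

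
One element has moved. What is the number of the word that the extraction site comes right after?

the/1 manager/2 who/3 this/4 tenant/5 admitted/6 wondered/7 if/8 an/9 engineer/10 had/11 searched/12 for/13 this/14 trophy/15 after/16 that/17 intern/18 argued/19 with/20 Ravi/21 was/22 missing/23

6

The displaced element is "the manager" (word 2).
It is linked across 1 clause boundary (Ø).
It functions as the subject of "wondered", so the gap sits immediately after word 6 ("admitted").
Base order: This tenant admitted the manager wondered if an engineer had searched for this trophy after that intern argued with Ravi.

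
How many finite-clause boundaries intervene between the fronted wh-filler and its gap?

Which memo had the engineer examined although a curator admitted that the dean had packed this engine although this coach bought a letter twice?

0

"which memo" originates inside the matrix clause — no clause boundary is crossed.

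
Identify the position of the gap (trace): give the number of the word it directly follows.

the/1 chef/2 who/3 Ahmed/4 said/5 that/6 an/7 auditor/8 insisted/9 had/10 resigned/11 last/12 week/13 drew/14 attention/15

9

The displaced element is "the chef" (word 2).
It is linked across 2 clause boundaries (that → Ø).
It functions as the subject of "resigned", so the gap sits immediately after word 9 ("insisted").
Base order: Ahmed said that an auditor insisted that the chef had resigned last week.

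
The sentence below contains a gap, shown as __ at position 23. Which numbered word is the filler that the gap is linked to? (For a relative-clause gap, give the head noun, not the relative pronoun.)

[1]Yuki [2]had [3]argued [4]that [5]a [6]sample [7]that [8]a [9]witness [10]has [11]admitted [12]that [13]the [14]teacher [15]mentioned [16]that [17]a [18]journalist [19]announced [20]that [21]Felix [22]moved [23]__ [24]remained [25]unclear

6

The gap at 23 is the object of "moved", inside a relative clause.
The relative pronoun is "that" (word 7); it is bound by the head noun immediately before it.
Its filler is the head noun "sample", at word 6.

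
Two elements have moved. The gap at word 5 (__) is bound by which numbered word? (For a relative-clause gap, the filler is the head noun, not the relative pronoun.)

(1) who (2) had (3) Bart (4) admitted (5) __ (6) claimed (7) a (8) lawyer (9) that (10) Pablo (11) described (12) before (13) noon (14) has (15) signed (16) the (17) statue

1

The marked gap is the subject of "claimed".
Its filler is the fronted wh-phrase "who", at word 1.
(The other dependency links word 8 to a gap after word 11.)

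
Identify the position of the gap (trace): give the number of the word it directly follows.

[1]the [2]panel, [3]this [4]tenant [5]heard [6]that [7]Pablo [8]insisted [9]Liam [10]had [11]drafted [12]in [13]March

The displaced element is "the panel" (word 2).
It is linked across 2 clause boundaries (that → Ø).
It functions as the direct object of "drafted", so the gap sits immediately after word 11 ("drafted").
Base order: This tenant heard that Pablo insisted Liam had drafted the panel in March.

11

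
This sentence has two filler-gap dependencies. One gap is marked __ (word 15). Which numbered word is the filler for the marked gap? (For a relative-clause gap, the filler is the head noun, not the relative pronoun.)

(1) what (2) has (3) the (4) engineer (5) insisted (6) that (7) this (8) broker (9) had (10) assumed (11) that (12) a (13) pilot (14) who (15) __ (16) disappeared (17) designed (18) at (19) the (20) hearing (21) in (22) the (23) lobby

13

The marked gap is inside the relative clause, the subject of "disappeared".
Its filler is the head noun "pilot" (via "who"), at word 13.
(The other dependency links word 1 to a gap after word 17.)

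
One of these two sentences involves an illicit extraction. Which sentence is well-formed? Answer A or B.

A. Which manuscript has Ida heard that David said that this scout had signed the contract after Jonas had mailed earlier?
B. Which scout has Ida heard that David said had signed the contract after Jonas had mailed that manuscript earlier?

B

In A, the wh-phrase is extracted from inside an adjunct island (introduced by "after"), which blocks movement.
In B, the extraction path crosses only that-complement boundaries, which are transparent.
So B is grammatical.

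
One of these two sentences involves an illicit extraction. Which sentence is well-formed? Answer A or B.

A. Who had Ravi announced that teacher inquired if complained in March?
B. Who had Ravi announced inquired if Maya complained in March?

In A, the wh-phrase is extracted from inside a wh-island (introduced by "if"), which blocks movement.
In B, the extraction path crosses only that-complement boundaries, which are transparent.
So B is grammatical.

B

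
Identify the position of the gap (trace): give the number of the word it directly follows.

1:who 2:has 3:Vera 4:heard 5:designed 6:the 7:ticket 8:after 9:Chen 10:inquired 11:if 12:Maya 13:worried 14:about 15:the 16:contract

The displaced element is "who" (word 1).
It is linked across 1 clause boundary (Ø).
It functions as the subject of "designed", so the gap sits immediately after word 4 ("heard").
Base order: Vera has heard that who designed the ticket after Chen inquired if Maya worried about the contract.

4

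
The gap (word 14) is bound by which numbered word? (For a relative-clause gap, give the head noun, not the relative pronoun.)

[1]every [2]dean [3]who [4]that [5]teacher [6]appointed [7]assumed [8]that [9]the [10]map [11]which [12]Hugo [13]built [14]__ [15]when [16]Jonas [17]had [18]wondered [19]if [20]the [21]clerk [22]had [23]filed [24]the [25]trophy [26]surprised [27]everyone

10

The gap at 14 is the object of "built", inside a relative clause.
The relative pronoun is "which" (word 11); it is bound by the head noun immediately before it.
Its filler is the head noun "map", at word 10.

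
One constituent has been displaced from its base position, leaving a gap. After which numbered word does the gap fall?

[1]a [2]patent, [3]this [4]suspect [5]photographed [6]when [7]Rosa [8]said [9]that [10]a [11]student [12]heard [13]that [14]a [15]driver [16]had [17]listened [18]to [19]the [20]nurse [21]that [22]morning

The displaced element is "a patent" (word 2).
It functions as the direct object of "photographed", so the gap sits immediately after word 5 ("photographed").
Base order: This suspect photographed a patent when Rosa said that a student heard that a driver had listened to the nurse that morning.

5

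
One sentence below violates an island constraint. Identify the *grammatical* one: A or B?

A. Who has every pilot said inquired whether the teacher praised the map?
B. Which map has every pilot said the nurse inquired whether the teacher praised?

In B, the wh-phrase is extracted from inside a wh-island (introduced by "whether"), which blocks movement.
In A, the extraction path crosses only that-complement boundaries, which are transparent.
So A is grammatical.

A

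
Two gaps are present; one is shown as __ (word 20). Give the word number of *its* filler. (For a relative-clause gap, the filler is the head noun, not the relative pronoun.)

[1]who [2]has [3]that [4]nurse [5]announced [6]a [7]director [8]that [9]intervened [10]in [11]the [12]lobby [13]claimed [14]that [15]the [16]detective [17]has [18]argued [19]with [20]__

The marked gap is the object of the preposition "with" of "argued".
Its filler is the fronted wh-phrase "who", at word 1.
(The other dependency links word 7 to a gap after word 8.)

1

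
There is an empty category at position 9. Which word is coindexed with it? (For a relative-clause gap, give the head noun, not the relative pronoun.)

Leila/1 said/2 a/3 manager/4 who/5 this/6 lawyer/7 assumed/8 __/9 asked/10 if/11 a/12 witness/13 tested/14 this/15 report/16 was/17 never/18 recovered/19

4

The gap at 9 is the subject of "asked", inside a relative clause.
The relative pronoun is "who" (word 5); it is bound by the head noun immediately before it.
Its filler is the head noun "manager", at word 4.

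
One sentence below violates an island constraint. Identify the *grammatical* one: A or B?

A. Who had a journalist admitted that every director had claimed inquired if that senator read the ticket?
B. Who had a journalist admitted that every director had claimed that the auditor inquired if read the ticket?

In B, the wh-phrase is extracted from inside a wh-island (introduced by "if"), which blocks movement.
In A, the extraction path crosses only that-complement boundaries, which are transparent.
So A is grammatical.

A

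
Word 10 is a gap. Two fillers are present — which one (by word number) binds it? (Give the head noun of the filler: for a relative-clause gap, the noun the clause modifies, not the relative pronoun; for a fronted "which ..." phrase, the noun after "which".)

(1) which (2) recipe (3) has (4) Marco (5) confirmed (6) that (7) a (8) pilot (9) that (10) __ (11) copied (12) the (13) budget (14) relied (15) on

8

The marked gap is inside the relative clause, the subject of "copied".
Its filler is the head noun "pilot" (via "that"), at word 8.
(The other dependency links word 2 to a gap after word 15.)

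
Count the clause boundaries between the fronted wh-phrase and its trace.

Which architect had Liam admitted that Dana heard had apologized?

2

"which architect" is extracted from the subject of "apologized".
Boundaries crossed, outermost first: [that], [Ø] — 2 in total.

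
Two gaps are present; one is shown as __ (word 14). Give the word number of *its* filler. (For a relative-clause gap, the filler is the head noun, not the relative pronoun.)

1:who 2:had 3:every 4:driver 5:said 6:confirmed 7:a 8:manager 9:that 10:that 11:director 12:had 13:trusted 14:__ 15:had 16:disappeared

8

The marked gap is inside the relative clause, the direct object of "trusted".
Its filler is the head noun "manager" (via "that"), at word 8.
(The other dependency links word 1 to a gap after word 5.)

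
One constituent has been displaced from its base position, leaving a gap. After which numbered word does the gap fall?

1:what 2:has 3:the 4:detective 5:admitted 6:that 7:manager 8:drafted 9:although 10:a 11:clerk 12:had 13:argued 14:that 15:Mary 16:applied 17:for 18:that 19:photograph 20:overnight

8

The displaced element is "what" (word 1).
It is linked across 1 clause boundary (Ø).
It functions as the direct object of "drafted", so the gap sits immediately after word 8 ("drafted").
Base order: The detective has admitted that manager drafted what although a clerk had argued that Mary applied for that photograph overnight.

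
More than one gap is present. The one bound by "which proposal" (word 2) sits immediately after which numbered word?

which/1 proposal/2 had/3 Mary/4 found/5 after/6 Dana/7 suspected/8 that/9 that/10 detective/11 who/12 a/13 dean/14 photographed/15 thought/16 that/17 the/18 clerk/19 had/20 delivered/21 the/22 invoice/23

The displaced element is "which proposal" (word 2).
It functions as the direct object of "found", so the gap sits immediately after word 5 ("found").
Base order: Mary had found which proposal after Dana suspected that that detective who a dean photographed thought that the clerk had delivered the invoice.

5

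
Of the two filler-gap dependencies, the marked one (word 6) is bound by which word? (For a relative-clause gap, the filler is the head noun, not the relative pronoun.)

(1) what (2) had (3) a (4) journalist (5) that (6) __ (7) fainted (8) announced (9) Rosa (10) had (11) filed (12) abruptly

The marked gap is inside the relative clause, the subject of "fainted".
Its filler is the head noun "journalist" (via "that"), at word 4.
(The other dependency links word 1 to a gap after word 11.)

4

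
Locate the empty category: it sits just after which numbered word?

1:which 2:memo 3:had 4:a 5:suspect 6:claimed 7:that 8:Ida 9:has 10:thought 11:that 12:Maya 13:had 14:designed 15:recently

14

The displaced element is "which memo" (word 2).
It is linked across 2 clause boundaries (that → that).
It functions as the direct object of "designed", so the gap sits immediately after word 14 ("designed").
Base order: A suspect had claimed that Ida has thought that Maya had designed which memo recently.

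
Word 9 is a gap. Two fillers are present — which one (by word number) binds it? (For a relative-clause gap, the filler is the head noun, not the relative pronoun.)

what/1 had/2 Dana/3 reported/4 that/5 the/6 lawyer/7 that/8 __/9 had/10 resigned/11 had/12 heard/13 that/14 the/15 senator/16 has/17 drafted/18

The marked gap is inside the relative clause, the subject of "resigned".
Its filler is the head noun "lawyer" (via "that"), at word 7.
(The other dependency links word 1 to a gap after word 18.)

7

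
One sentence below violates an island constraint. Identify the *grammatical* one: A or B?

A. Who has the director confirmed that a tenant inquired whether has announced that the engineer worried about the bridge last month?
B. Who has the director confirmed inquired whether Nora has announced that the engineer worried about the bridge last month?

In A, the wh-phrase is extracted from inside a wh-island (introduced by "whether"), which blocks movement.
In B, the extraction path crosses only that-complement boundaries, which are transparent.
So B is grammatical.

B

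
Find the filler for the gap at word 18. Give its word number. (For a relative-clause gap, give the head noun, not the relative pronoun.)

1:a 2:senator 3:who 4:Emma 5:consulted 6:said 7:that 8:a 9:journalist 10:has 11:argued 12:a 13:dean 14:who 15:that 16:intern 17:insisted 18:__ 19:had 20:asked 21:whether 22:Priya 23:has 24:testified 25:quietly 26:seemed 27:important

13

The gap at 18 is the subject of "asked", inside a relative clause.
The relative pronoun is "who" (word 14); it is bound by the head noun immediately before it.
Its filler is the head noun "dean", at word 13.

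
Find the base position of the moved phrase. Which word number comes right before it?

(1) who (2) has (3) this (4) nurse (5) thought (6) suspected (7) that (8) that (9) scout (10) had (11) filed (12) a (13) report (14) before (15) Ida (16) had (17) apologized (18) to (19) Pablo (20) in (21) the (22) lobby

5

The displaced element is "who" (word 1).
It is linked across 1 clause boundary (Ø).
It functions as the subject of "suspected", so the gap sits immediately after word 5 ("thought").
Base order: This nurse has thought that who suspected that that scout had filed a report before Ida had apologized to Pablo in the lobby.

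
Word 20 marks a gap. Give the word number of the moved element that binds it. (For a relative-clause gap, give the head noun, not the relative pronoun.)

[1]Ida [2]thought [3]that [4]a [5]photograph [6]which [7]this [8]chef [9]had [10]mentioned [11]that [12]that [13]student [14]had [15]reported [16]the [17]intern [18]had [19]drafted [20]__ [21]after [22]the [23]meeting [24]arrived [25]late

The gap at 20 is the object of "drafted", inside a relative clause.
The relative pronoun is "which" (word 6); it is bound by the head noun immediately before it.
Its filler is the head noun "photograph", at word 5.

5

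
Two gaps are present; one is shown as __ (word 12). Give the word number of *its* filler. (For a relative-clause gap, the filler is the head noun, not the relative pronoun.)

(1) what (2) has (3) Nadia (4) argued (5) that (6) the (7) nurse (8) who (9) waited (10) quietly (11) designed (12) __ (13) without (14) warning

The marked gap is the direct object of "designed".
Its filler is the fronted wh-phrase "what", at word 1.
(The other dependency links word 7 to a gap after word 8.)

1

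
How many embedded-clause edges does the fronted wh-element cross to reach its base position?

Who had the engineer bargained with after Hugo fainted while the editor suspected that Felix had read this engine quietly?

0

"who" originates inside the matrix clause — no clause boundary is crossed.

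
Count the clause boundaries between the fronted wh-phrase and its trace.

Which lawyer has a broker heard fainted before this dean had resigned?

"which lawyer" is extracted from the subject of "fainted".
Boundaries crossed, outermost first: [Ø] — 1 in total.

1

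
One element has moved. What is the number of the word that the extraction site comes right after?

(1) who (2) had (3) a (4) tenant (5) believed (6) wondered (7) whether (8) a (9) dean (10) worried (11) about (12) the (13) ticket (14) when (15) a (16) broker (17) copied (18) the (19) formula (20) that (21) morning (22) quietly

The displaced element is "who" (word 1).
It is linked across 1 clause boundary (Ø).
It functions as the subject of "wondered", so the gap sits immediately after word 5 ("believed").
Base order: A tenant had believed who wondered whether a dean worried about the ticket when a broker copied the formula that morning quietly.

5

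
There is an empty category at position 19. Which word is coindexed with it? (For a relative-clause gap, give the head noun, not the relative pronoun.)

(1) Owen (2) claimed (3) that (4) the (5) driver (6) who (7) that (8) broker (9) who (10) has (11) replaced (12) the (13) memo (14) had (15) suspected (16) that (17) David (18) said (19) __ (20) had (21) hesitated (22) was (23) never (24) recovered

The gap at 19 is the subject of "hesitated", inside a relative clause.
The relative pronoun is "who" (word 6); it is bound by the head noun immediately before it.
Its filler is the head noun "driver", at word 5.

5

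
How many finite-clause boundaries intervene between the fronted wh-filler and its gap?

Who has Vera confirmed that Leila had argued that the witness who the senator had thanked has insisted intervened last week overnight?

3

"who" is extracted from the subject of "intervened".
Boundaries crossed, outermost first: [that], [that], [Ø] — 3 in total.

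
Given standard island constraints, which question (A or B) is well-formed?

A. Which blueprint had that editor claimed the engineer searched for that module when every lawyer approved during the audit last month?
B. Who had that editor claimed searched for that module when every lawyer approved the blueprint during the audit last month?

B

In A, the wh-phrase is extracted from inside an adjunct island (introduced by "when"), which blocks movement.
In B, the extraction path crosses only that-complement boundaries, which are transparent.
So B is grammatical.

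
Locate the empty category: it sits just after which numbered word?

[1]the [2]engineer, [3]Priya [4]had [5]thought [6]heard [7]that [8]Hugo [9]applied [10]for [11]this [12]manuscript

5

The displaced element is "the engineer" (word 2).
It is linked across 1 clause boundary (Ø).
It functions as the subject of "heard", so the gap sits immediately after word 5 ("thought").
Base order: Priya had thought that the engineer heard that Hugo applied for this manuscript.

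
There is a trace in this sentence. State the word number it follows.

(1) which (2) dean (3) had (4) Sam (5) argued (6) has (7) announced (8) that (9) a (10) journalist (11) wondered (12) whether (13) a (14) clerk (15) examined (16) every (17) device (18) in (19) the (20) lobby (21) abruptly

The displaced element is "which dean" (word 2).
It is linked across 1 clause boundary (Ø).
It functions as the subject of "announced", so the gap sits immediately after word 5 ("argued").
Base order: Sam had argued which dean has announced that a journalist wondered whether a clerk examined every device in the lobby abruptly.

5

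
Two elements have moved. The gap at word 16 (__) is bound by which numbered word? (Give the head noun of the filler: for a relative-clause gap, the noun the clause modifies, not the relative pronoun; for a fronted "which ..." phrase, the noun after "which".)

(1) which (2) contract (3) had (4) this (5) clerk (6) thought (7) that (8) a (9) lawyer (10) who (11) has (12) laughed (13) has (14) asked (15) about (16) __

2

The marked gap is the object of the preposition "about" of "asked".
Its filler is the fronted wh-phrase "which contract", at word 2.
(The other dependency links word 9 to a gap after word 10.)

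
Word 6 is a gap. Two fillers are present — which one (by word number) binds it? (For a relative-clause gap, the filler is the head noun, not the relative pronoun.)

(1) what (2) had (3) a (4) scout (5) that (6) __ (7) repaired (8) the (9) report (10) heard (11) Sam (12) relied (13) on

4

The marked gap is inside the relative clause, the subject of "repaired".
Its filler is the head noun "scout" (via "that"), at word 4.
(The other dependency links word 1 to a gap after word 13.)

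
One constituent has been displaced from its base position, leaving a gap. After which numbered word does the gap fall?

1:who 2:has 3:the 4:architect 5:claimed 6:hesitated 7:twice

5

The displaced element is "who" (word 1).
It is linked across 1 clause boundary (Ø).
It functions as the subject of "hesitated", so the gap sits immediately after word 5 ("claimed").
Base order: The architect has claimed who hesitated twice.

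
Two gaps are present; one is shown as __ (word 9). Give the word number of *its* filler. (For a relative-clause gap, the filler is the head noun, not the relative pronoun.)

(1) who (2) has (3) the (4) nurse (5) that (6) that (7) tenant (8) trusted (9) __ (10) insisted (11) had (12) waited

4

The marked gap is inside the relative clause, the direct object of "trusted".
Its filler is the head noun "nurse" (via "that"), at word 4.
(The other dependency links word 1 to a gap after word 10.)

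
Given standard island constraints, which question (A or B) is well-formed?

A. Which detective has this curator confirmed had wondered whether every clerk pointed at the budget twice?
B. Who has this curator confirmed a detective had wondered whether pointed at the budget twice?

In B, the wh-phrase is extracted from inside a wh-island (introduced by "whether"), which blocks movement.
In A, the extraction path crosses only that-complement boundaries, which are transparent.
So A is grammatical.

A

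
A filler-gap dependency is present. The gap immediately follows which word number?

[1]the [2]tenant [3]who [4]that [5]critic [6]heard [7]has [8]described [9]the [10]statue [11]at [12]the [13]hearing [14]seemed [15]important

The displaced element is "the tenant" (word 2).
It is linked across 1 clause boundary (Ø).
It functions as the subject of "described", so the gap sits immediately after word 6 ("heard").
Base order: That critic heard the tenant has described the statue at the hearing.

6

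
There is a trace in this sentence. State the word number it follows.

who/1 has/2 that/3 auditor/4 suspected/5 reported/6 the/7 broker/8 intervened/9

5

The displaced element is "who" (word 1).
It is linked across 1 clause boundary (Ø).
It functions as the subject of "reported", so the gap sits immediately after word 5 ("suspected").
Base order: That auditor has suspected who reported the broker intervened.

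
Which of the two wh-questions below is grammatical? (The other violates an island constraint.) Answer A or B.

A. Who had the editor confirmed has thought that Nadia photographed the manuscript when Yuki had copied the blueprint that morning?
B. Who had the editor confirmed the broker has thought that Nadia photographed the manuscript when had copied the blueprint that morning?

A

In B, the wh-phrase is extracted from inside an adjunct island (introduced by "when"), which blocks movement.
In A, the extraction path crosses only that-complement boundaries, which are transparent.
So A is grammatical.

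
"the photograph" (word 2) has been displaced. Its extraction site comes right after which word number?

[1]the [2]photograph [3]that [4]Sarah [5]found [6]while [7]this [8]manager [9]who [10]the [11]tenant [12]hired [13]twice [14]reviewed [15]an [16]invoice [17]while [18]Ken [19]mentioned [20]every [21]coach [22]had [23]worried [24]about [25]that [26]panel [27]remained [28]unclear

5

The displaced element is "the photograph" (word 2).
It functions as the direct object of "found", so the gap sits immediately after word 5 ("found").
Base order: Sarah found the photograph while this manager who the tenant hired twice reviewed an invoice while Ken mentioned every coach had worried about that panel.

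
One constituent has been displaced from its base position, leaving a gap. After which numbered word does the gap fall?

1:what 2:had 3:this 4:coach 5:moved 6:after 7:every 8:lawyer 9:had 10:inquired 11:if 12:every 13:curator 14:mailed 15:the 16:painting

The displaced element is "what" (word 1).
It functions as the direct object of "moved", so the gap sits immediately after word 5 ("moved").
Base order: This coach had moved what after every lawyer had inquired if every curator mailed the painting.

5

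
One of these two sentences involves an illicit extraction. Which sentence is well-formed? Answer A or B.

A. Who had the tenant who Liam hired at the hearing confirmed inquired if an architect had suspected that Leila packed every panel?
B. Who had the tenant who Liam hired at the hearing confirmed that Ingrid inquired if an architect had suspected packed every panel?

A

In B, the wh-phrase is extracted from inside a wh-island (introduced by "if"), which blocks movement.
In A, the extraction path crosses only that-complement boundaries, which are transparent.
So A is grammatical.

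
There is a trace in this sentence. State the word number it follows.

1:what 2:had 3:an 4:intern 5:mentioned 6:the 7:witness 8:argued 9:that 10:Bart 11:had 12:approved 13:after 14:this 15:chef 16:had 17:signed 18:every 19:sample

12

The displaced element is "what" (word 1).
It is linked across 2 clause boundaries (Ø → that).
It functions as the direct object of "approved", so the gap sits immediately after word 12 ("approved").
Base order: An intern had mentioned the witness argued that Bart had approved what after this chef had signed every sample.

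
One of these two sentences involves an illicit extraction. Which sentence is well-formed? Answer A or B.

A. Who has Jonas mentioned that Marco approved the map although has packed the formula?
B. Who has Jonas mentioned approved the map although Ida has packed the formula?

B

In A, the wh-phrase is extracted from inside an adjunct island (introduced by "although"), which blocks movement.
In B, the extraction path crosses only that-complement boundaries, which are transparent.
So B is grammatical.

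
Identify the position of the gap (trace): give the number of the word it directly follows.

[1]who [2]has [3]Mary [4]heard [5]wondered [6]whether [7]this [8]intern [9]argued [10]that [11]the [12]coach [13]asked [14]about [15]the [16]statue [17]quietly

The displaced element is "who" (word 1).
It is linked across 1 clause boundary (Ø).
It functions as the subject of "wondered", so the gap sits immediately after word 4 ("heard").
Base order: Mary has heard who wondered whether this intern argued that the coach asked about the statue quietly.

4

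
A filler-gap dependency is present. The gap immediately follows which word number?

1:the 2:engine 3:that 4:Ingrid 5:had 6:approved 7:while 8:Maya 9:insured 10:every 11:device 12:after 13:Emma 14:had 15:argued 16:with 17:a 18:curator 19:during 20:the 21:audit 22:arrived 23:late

6

The displaced element is "the engine" (word 2).
It functions as the direct object of "approved", so the gap sits immediately after word 6 ("approved").
Base order: Ingrid had approved the engine while Maya insured every device after Emma had argued with a curator during the audit.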